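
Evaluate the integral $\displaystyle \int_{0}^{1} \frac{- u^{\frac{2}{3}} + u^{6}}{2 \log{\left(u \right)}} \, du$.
$- \log{\left(5 \right)} + \frac{\log{\left(105 \right)}}{2}$

Introduce a parameter $a$ in the exponent: let $I(a) = \int_{0}^{1} \frac{- u^{\frac{2}{3}} + u^{a}}{2 \log{\left(u \right)}} \, du$.

Since $\dfrac{\partial}{\partial a}\,u^{a} = u^{a} \ln u$, the $\ln u$ in the denominator cancels and
$$\frac{dI}{da} = \int_{0}^{1} \frac{1}{2} u^{a} \, du = \frac{1}{2} \left[\frac{u^{a+1}}{a+1}\right]_0^1 = \frac{1}{2 \left(a + 1\right)}.$$

Integrating with respect to $a$ gives $I(a) = \log{\left(\frac{\sqrt{15} \sqrt{a + 1}}{5} \right)} + C$.

At $a = \frac{2}{3}$ the integrand is identically $0$, so $I(\frac{2}{3}) = 0$. The closed form gives $0$, hence $C = 0$.

Setting $a = 6$:
$$I = - \log{\left(5 \right)} + \frac{\log{\left(105 \right)}}{2}.$$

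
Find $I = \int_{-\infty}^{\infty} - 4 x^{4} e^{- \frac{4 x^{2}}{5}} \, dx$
$- \frac{75 \sqrt{5} \sqrt{\pi}}{32}$

Start from the elementary integral
$$J(a) = \int_{-\infty}^{\infty} - 4 e^{- a x^{2}} \, dx = - \frac{4 \sqrt{\pi}}{\sqrt{a}}.$$

Differentiating under the integral sign brings down a factor of $(-x^2)$:
$$\frac{dJ}{da} = \int_{-\infty}^{\infty} 4 x^{2} e^{- a x^{2}} \, dx = \frac{2 \sqrt{\pi}}{a^{\frac{3}{2}}}.$$

Repeating twice in total — each differentiation brings down another $(-x^2)$ — gives
$$\frac{d^{2}J}{da^{2}} = \int_{-\infty}^{\infty} - 4 x^{4} e^{- a x^{2}} \, dx = - \frac{3 \sqrt{\pi}}{a^{\frac{5}{2}}},$$
and the integrand here is exactly the target integrand, so $I = - \frac{3 \sqrt{\pi}}{a^{\frac{5}{2}}}$.

Setting $a = \frac{4}{5}$:
$$I = - \frac{75 \sqrt{5} \sqrt{\pi}}{32}.$$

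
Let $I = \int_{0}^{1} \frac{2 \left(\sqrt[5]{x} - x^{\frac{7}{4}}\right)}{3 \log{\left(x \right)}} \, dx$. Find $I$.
$\log{\left(\frac{4 \cdot 3^{\frac{2}{3}} \sqrt[3]{55}}{55} \right)}$

Replace the exponent $\frac{1}{5}$ by a parameter $a$: let $I(a) = \int_{0}^{1} \frac{2 \left(- x^{\frac{7}{4}} + x^{a}\right)}{3 \log{\left(x \right)}} \, dx$.

Since $\dfrac{\partial}{\partial a}\,x^{a} = x^{a} \ln x$, the $\ln x$ in the denominator cancels and
$$\frac{dI}{da} = \int_{0}^{1} \frac{2}{3} x^{a} \, dx = \frac{2}{3} \left[\frac{x^{a+1}}{a+1}\right]_0^1 = \frac{2}{3 \left(a + 1\right)}.$$

Integrating with respect to $a$ gives $I(a) = \log{\left(\frac{2 \sqrt[3]{22} \left(a + 1\right)^{\frac{2}{3}}}{11} \right)} + C$.

At $a = \frac{7}{4}$ the integrand is identically $0$, so $I(\frac{7}{4}) = 0$. The closed form gives $0$, hence $C = 0$.

Setting $a = \frac{1}{5}$:
$$I = \log{\left(\frac{4 \cdot 3^{\frac{2}{3}} \sqrt[3]{55}}{55} \right)}.$$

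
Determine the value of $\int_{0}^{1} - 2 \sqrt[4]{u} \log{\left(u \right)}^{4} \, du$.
$- \frac{49152}{3125}$

Consider the simpler parametrised integral
$$J(a) = \int_{0}^{1} - 2 u^{a} \, du = - \frac{2}{a + 1}.$$

Differentiating under the integral sign brings down a factor of $\ln u$:
$$\frac{dJ}{da} = \int_{0}^{1} - 2 u^{a} \log{\left(u \right)} \, du = \frac{2}{\left(a + 1\right)^{2}}.$$

Repeating $4$ times in total — each differentiation brings down another $\ln u$ — gives
$$\frac{d^{4}J}{da^{4}} = \int_{0}^{1} - 2 u^{a} \log{\left(u \right)}^{4} \, du = - \frac{48}{\left(a + 1\right)^{5}},$$
and the integrand here is exactly the target integrand, so $I = - \frac{48}{\left(a + 1\right)^{5}}$.

Setting $a = \frac{1}{4}$:
$$I = - \frac{49152}{3125}.$$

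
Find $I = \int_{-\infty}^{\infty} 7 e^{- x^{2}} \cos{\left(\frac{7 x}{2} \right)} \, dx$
$\frac{7 \sqrt{\pi}}{e^{\frac{49}{16}}}$

Let $b$ denote the cosine frequency and define $I(b) = \int_{-\infty}^{\infty} 7 e^{- x^{2}} \cos{\left(b x \right)} \, dx$.

Differentiating under the integral sign,
$$I'(b) = \int_{-\infty}^{\infty} - 7 x e^{- x^{2}} \sin{\left(b x \right)} \, dx.$$

Integrate $\int_{-\infty}^{\infty} x \sin(b x)\, e^{- x^{2}}\, dx$ by parts with $u = \sin(b x)$ and $dv = x\, e^{- x^{2}}\, dx$, giving $v = - \frac{e^{- x^{2}}}{2}$. The boundary term vanishes and
$$\int_{-\infty}^{\infty} x \sin(b x)\, e^{- x^{2}}\, dx = \frac{b}{2} \int_{-\infty}^{\infty} \cos(b x)\, e^{- x^{2}}\, dx,$$
so $I'(b) = - \frac{b}{2}\, I(b)$.

This is a separable first-order ODE; solving with the initial condition $I(0) = \int_{-\infty}^{\infty} 7 e^{- x^{2}}\,dx = 7 \sqrt{\pi}$ gives
$$I(b) = 7 \sqrt{\pi} e^{- \frac{b^{2}}{4}}.$$

Setting $b = \frac{7}{2}$:
$$I = \frac{7 \sqrt{\pi}}{e^{\frac{49}{16}}}.$$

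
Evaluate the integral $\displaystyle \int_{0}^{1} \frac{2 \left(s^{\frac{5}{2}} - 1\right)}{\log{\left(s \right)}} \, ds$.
$\log{\left(\frac{49}{4} \right)}$

Replace the exponent $\frac{5}{2}$ by a parameter $a$: let $I(a) = \int_{0}^{1} \frac{2 \left(s^{a} - 1\right)}{\log{\left(s \right)}} \, ds$.

Since $\dfrac{\partial}{\partial a}\,s^{a} = s^{a} \ln s$, the $\ln s$ in the denominator cancels and
$$\frac{dI}{da} = \int_{0}^{1} 2 s^{a} \, ds = 2 \left[\frac{s^{a+1}}{a+1}\right]_0^1 = \frac{2}{a + 1}.$$

Integrating with respect to $a$ gives $I(a) = 2 \log{\left(a + 1 \right)} + C$.

At $a = 0$ the integrand is identically $0$, so $I(0) = 0$. The closed form gives $0$, hence $C = 0$.

Setting $a = \frac{5}{2}$:
$$I = \log{\left(\frac{49}{4} \right)}.$$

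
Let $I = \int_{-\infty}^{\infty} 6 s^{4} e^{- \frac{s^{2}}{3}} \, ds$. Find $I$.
$\frac{81 \sqrt{3} \sqrt{\pi}}{2}$

Start from the elementary integral
$$J(a) = \int_{-\infty}^{\infty} 6 e^{- a s^{2}} \, ds = \frac{6 \sqrt{\pi}}{\sqrt{a}}.$$

Differentiating under the integral sign brings down a factor of $(-s^2)$:
$$\frac{dJ}{da} = \int_{-\infty}^{\infty} - 6 s^{2} e^{- a s^{2}} \, ds = - \frac{3 \sqrt{\pi}}{a^{\frac{3}{2}}}.$$

Repeating twice in total — each differentiation brings down another $(-s^2)$ — gives
$$\frac{d^{2}J}{da^{2}} = \int_{-\infty}^{\infty} 6 s^{4} e^{- a s^{2}} \, ds = \frac{9 \sqrt{\pi}}{2 a^{\frac{5}{2}}},$$
and the integrand here is exactly the target integrand, so $I = \frac{9 \sqrt{\pi}}{2 a^{\frac{5}{2}}}$.

Setting $a = \frac{1}{3}$:
$$I = \frac{81 \sqrt{3} \sqrt{\pi}}{2}.$$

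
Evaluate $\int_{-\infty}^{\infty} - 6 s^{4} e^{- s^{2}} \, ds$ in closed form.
$- \frac{9 \sqrt{\pi}}{2}$

Begin with the known integral
$$J(a) = \int_{-\infty}^{\infty} - 6 e^{- a s^{2}} \, ds = - \frac{6 \sqrt{\pi}}{\sqrt{a}}.$$

Differentiating under the integral sign brings down a factor of $(-s^2)$:
$$\frac{dJ}{da} = \int_{-\infty}^{\infty} 6 s^{2} e^{- a s^{2}} \, ds = \frac{3 \sqrt{\pi}}{a^{\frac{3}{2}}}.$$

Repeating twice in total — each differentiation brings down another $(-s^2)$ — gives
$$\frac{d^{2}J}{da^{2}} = \int_{-\infty}^{\infty} - 6 s^{4} e^{- a s^{2}} \, ds = - \frac{9 \sqrt{\pi}}{2 a^{\frac{5}{2}}},$$
and the integrand here is exactly the target integrand, so $I = - \frac{9 \sqrt{\pi}}{2 a^{\frac{5}{2}}}$.

Setting $a = 1$:
$$I = - \frac{9 \sqrt{\pi}}{2}.$$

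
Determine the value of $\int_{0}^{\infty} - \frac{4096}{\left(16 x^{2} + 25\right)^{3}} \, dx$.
$- \frac{192 \pi}{3125}$

Begin with the known result
$$J(a) = \int_{0}^{\infty} - \frac{1}{a^{2} + x^{2}} \, dx = - \frac{\pi}{2 a}.$$

Differentiating under the integral sign with respect to $a$,
$$\frac{dJ}{da} = \int_{0}^{\infty} \frac{2 a}{\left(a^{2} + x^{2}\right)^{2}} \, dx = \frac{\pi}{2 a^{2}},$$
so $\int_{0}^{\infty} - \frac{1}{\left(a^{2} + x^{2}\right)^{2}} \, dx = - \frac{\pi}{4 a^{3}}$.

Repeating — each differentiation of $1/(x^2+a^2)^j$ produces $-2ja/(x^2+a^2)^{j+1}$ — and dividing through by $-2ja$ at each step yields, after $2$ differentiations in total,
$$\int_{0}^{\infty} - \frac{1}{\left(a^{2} + x^{2}\right)^{3}} \, dx = - \frac{3 \pi}{16 a^{5}}.$$

Setting $a = \frac{5}{4}$:
$$I = - \frac{192 \pi}{3125}.$$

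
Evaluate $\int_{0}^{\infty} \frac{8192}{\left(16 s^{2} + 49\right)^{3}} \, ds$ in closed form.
$\frac{384 \pi}{16807}$

Recall the elementary integral
$$J(a) = \int_{0}^{\infty} \frac{2}{a^{2} + s^{2}} \, ds = \frac{\pi}{a}.$$

Differentiating under the integral sign with respect to $a$,
$$\frac{dJ}{da} = \int_{0}^{\infty} - \frac{4 a}{\left(a^{2} + s^{2}\right)^{2}} \, ds = - \frac{\pi}{a^{2}},$$
so $\int_{0}^{\infty} \frac{2}{\left(a^{2} + s^{2}\right)^{2}} \, ds = \frac{\pi}{2 a^{3}}$.

Repeating — each differentiation of $1/(s^2+a^2)^j$ produces $-2ja/(s^2+a^2)^{j+1}$ — and dividing through by $-2ja$ at each step yields, after $2$ differentiations in total,
$$\int_{0}^{\infty} \frac{2}{\left(a^{2} + s^{2}\right)^{3}} \, ds = \frac{3 \pi}{8 a^{5}}.$$

Setting $a = \frac{7}{4}$:
$$I = \frac{384 \pi}{16807}.$$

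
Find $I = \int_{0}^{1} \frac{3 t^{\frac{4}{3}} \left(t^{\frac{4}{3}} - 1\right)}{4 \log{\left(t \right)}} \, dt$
$- \frac{3 \log{\left(7 \right)}}{4} + \frac{3 \log{\left(11 \right)}}{4}$

Introduce a parameter $a$ in the exponent: let $I(a) = \int_{0}^{1} \frac{3 \left(t^{\frac{8}{3}} - t^{a}\right)}{4 \log{\left(t \right)}} \, dt$.

Since $\dfrac{\partial}{\partial a}\,t^{a} = t^{a} \ln t$, the $\ln t$ in the denominator cancels and
$$\frac{dI}{da} = \int_{0}^{1} - \frac{3}{4} t^{a} \, dt = - \frac{3}{4} \left[\frac{t^{a+1}}{a+1}\right]_0^1 = - \frac{3}{4 a + 4}.$$

Integrating with respect to $a$ gives $I(a) = - \frac{3 \log{\left(a + 1 \right)}}{4} - \frac{3 \log{\left(3 \right)}}{4} + \frac{3 \log{\left(11 \right)}}{4} + C$.

At $a = \frac{8}{3}$ the integrand is identically $0$, so $I(\frac{8}{3}) = 0$. The closed form gives $0$, hence $C = 0$.

Setting $a = \frac{4}{3}$:
$$I = - \frac{3 \log{\left(7 \right)}}{4} + \frac{3 \log{\left(11 \right)}}{4}.$$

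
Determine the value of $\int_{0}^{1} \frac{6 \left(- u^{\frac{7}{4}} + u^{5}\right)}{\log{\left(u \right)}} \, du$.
$\log{\left(\frac{191102976}{1771561} \right)}$

Consider the one-parameter family: let $I(a) = \int_{0}^{1} \frac{6 \left(- u^{\frac{7}{4}} + u^{a}\right)}{\log{\left(u \right)}} \, du$.

Since $\dfrac{\partial}{\partial a}\,u^{a} = u^{a} \ln u$, the $\ln u$ in the denominator cancels and
$$\frac{dI}{da} = \int_{0}^{1} 6 u^{a} \, du = 6 \left[\frac{u^{a+1}}{a+1}\right]_0^1 = \frac{6}{a + 1}.$$

Integrating with respect to $a$ gives $I(a) = \log{\left(\frac{4096 \left(a + 1\right)^{6}}{1771561} \right)} + C$.

At $a = \frac{7}{4}$ the integrand is identically $0$, so $I(\frac{7}{4}) = 0$. The closed form gives $0$, hence $C = 0$.

Setting $a = 5$:
$$I = \log{\left(\frac{191102976}{1771561} \right)}.$$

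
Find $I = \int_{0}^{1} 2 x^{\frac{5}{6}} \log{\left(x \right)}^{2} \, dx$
$\frac{864}{1331}$

Begin with the known integral
$$J(a) = \int_{0}^{1} 2 x^{a} \, dx = \frac{2}{a + 1}.$$

Differentiating under the integral sign brings down a factor of $\ln x$:
$$\frac{dJ}{da} = \int_{0}^{1} 2 x^{a} \log{\left(x \right)} \, dx = - \frac{2}{\left(a + 1\right)^{2}}.$$

Repeating twice in total — each differentiation brings down another $\ln x$ — gives
$$\frac{d^{2}J}{da^{2}} = \int_{0}^{1} 2 x^{a} \log{\left(x \right)}^{2} \, dx = \frac{4}{\left(a + 1\right)^{3}},$$
and the integrand here is exactly the target integrand, so $I = \frac{4}{\left(a + 1\right)^{3}}$.

Setting $a = \frac{5}{6}$:
$$I = \frac{864}{1331}.$$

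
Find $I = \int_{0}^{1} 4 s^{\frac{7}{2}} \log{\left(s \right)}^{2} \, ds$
$\frac{64}{729}$

Consider the simpler parametrised integral
$$J(a) = \int_{0}^{1} 4 s^{a} \, ds = \frac{4}{a + 1}.$$

Differentiating under the integral sign brings down a factor of $\ln s$:
$$\frac{dJ}{da} = \int_{0}^{1} 4 s^{a} \log{\left(s \right)} \, ds = - \frac{4}{\left(a + 1\right)^{2}}.$$

Repeating twice in total — each differentiation brings down another $\ln s$ — gives
$$\frac{d^{2}J}{da^{2}} = \int_{0}^{1} 4 s^{a} \log{\left(s \right)}^{2} \, ds = \frac{8}{\left(a + 1\right)^{3}},$$
and the integrand here is exactly the target integrand, so $I = \frac{8}{\left(a + 1\right)^{3}}$.

Setting $a = \frac{7}{2}$:
$$I = \frac{64}{729}.$$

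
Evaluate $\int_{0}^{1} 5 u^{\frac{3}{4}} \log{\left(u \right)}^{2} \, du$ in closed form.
$\frac{640}{343}$

Start from the elementary integral
$$J(a) = \int_{0}^{1} 5 u^{a} \, du = \frac{5}{a + 1}.$$

Differentiating under the integral sign brings down a factor of $\ln u$:
$$\frac{dJ}{da} = \int_{0}^{1} 5 u^{a} \log{\left(u \right)} \, du = - \frac{5}{\left(a + 1\right)^{2}}.$$

Repeating twice in total — each differentiation brings down another $\ln u$ — gives
$$\frac{d^{2}J}{da^{2}} = \int_{0}^{1} 5 u^{a} \log{\left(u \right)}^{2} \, du = \frac{10}{\left(a + 1\right)^{3}},$$
and the integrand here is exactly the target integrand, so $I = \frac{10}{\left(a + 1\right)^{3}}$.

Setting $a = \frac{3}{4}$:
$$I = \frac{640}{343}.$$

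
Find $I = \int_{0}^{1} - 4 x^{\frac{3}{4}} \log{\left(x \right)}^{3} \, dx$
$\frac{6144}{2401}$

Consider the simpler parametrised integral
$$J(a) = \int_{0}^{1} - 4 x^{a} \, dx = - \frac{4}{a + 1}.$$

Differentiating under the integral sign brings down a factor of $\ln x$:
$$\frac{dJ}{da} = \int_{0}^{1} - 4 x^{a} \log{\left(x \right)} \, dx = \frac{4}{\left(a + 1\right)^{2}}.$$

Repeating $3$ times in total — each differentiation brings down another $\ln x$ — gives
$$\frac{d^{3}J}{da^{3}} = \int_{0}^{1} - 4 x^{a} \log{\left(x \right)}^{3} \, dx = \frac{24}{\left(a + 1\right)^{4}},$$
and the integrand here is exactly the target integrand, so $I = \frac{24}{\left(a + 1\right)^{4}}$.

Setting $a = \frac{3}{4}$:
$$I = \frac{6144}{2401}.$$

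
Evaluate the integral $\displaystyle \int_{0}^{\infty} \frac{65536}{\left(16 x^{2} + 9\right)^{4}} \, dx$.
$\frac{2560 \pi}{2187}$

Recall the elementary integral
$$J(a) = \int_{0}^{\infty} \frac{1}{a^{2} + x^{2}} \, dx = \frac{\pi}{2 a}.$$

Differentiating under the integral sign with respect to $a$,
$$\frac{dJ}{da} = \int_{0}^{\infty} - \frac{2 a}{\left(a^{2} + x^{2}\right)^{2}} \, dx = - \frac{\pi}{2 a^{2}},$$
so $\int_{0}^{\infty} \frac{1}{\left(a^{2} + x^{2}\right)^{2}} \, dx = \frac{\pi}{4 a^{3}}$.

Repeating — each differentiation of $1/(x^2+a^2)^j$ produces $-2ja/(x^2+a^2)^{j+1}$ — and dividing through by $-2ja$ at each step yields, after $3$ differentiations in total,
$$\int_{0}^{\infty} \frac{1}{\left(a^{2} + x^{2}\right)^{4}} \, dx = \frac{5 \pi}{32 a^{7}}.$$

Setting $a = \frac{3}{4}$:
$$I = \frac{2560 \pi}{2187}.$$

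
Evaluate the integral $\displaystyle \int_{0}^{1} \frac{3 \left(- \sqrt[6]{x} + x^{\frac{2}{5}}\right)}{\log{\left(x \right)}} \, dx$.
$\log{\left(\frac{216}{125} \right)}$

Replace the exponent $\frac{2}{5}$ by a parameter $a$: let $I(a) = \int_{0}^{1} \frac{3 \left(- \sqrt[6]{x} + x^{a}\right)}{\log{\left(x \right)}} \, dx$.

Since $\dfrac{\partial}{\partial a}\,x^{a} = x^{a} \ln x$, the $\ln x$ in the denominator cancels and
$$\frac{dI}{da} = \int_{0}^{1} 3 x^{a} \, dx = 3 \left[\frac{x^{a+1}}{a+1}\right]_0^1 = \frac{3}{a + 1}.$$

Integrating with respect to $a$ gives $I(a) = \log{\left(\frac{216 \left(a + 1\right)^{3}}{343} \right)} + C$.

At $a = \frac{1}{6}$ the integrand is identically $0$, so $I(\frac{1}{6}) = 0$. The closed form gives $0$, hence $C = 0$.

Setting $a = \frac{2}{5}$:
$$I = \log{\left(\frac{216}{125} \right)}.$$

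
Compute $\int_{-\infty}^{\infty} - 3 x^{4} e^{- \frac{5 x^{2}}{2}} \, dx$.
$- \frac{9 \sqrt{10} \sqrt{\pi}}{125}$

Start from the elementary integral
$$J(a) = \int_{-\infty}^{\infty} - 3 e^{- a x^{2}} \, dx = - \frac{3 \sqrt{\pi}}{\sqrt{a}}.$$

Differentiating under the integral sign brings down a factor of $(-x^2)$:
$$\frac{dJ}{da} = \int_{-\infty}^{\infty} 3 x^{2} e^{- a x^{2}} \, dx = \frac{3 \sqrt{\pi}}{2 a^{\frac{3}{2}}}.$$

Repeating twice in total — each differentiation brings down another $(-x^2)$ — gives
$$\frac{d^{2}J}{da^{2}} = \int_{-\infty}^{\infty} - 3 x^{4} e^{- a x^{2}} \, dx = - \frac{9 \sqrt{\pi}}{4 a^{\frac{5}{2}}},$$
and the integrand here is exactly the target integrand, so $I = - \frac{9 \sqrt{\pi}}{4 a^{\frac{5}{2}}}$.

Setting $a = \frac{5}{2}$:
$$I = - \frac{9 \sqrt{10} \sqrt{\pi}}{125}.$$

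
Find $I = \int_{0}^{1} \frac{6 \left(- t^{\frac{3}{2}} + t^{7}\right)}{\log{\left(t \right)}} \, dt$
$- \log{\left(\frac{15625}{16777216} \right)}$

Consider the one-parameter family: let $I(a) = \int_{0}^{1} \frac{6 \left(t^{7} - t^{a}\right)}{\log{\left(t \right)}} \, dt$.

Since $\dfrac{\partial}{\partial a}\,t^{a} = t^{a} \ln t$, the $\ln t$ in the denominator cancels and
$$\frac{dI}{da} = \int_{0}^{1} -6 t^{a} \, dt = -6 \left[\frac{t^{a+1}}{a+1}\right]_0^1 = - \frac{6}{a + 1}.$$

Integrating with respect to $a$ gives $I(a) = - \log{\left(\frac{\left(a + 1\right)^{6}}{262144} \right)} + C$.

At $a = 7$ the integrand is identically $0$, so $I(7) = 0$. The closed form gives $0$, hence $C = 0$.

Setting $a = \frac{3}{2}$:
$$I = - \log{\left(\frac{15625}{16777216} \right)}.$$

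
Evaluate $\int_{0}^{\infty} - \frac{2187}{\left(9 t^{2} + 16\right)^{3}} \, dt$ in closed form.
$- \frac{2187 \pi}{16384}$

Recall the elementary integral
$$J(a) = \int_{0}^{\infty} - \frac{3}{a^{2} + t^{2}} \, dt = - \frac{3 \pi}{2 a}.$$

Differentiating under the integral sign with respect to $a$,
$$\frac{dJ}{da} = \int_{0}^{\infty} \frac{6 a}{\left(a^{2} + t^{2}\right)^{2}} \, dt = \frac{3 \pi}{2 a^{2}},$$
so $\int_{0}^{\infty} - \frac{3}{\left(a^{2} + t^{2}\right)^{2}} \, dt = - \frac{3 \pi}{4 a^{3}}$.

Repeating — each differentiation of $1/(t^2+a^2)^j$ produces $-2ja/(t^2+a^2)^{j+1}$ — and dividing through by $-2ja$ at each step yields, after $2$ differentiations in total,
$$\int_{0}^{\infty} - \frac{3}{\left(a^{2} + t^{2}\right)^{3}} \, dt = - \frac{9 \pi}{16 a^{5}}.$$

Setting $a = \frac{4}{3}$:
$$I = - \frac{2187 \pi}{16384}.$$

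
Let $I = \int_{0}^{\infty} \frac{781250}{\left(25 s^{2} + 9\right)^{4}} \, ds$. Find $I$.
$\frac{390625 \pi}{34992}$

Start from the standard arctangent integral
$$J(a) = \int_{0}^{\infty} \frac{2}{a^{2} + s^{2}} \, ds = \frac{\pi}{a}.$$

Differentiating under the integral sign with respect to $a$,
$$\frac{dJ}{da} = \int_{0}^{\infty} - \frac{4 a}{\left(a^{2} + s^{2}\right)^{2}} \, ds = - \frac{\pi}{a^{2}},$$
so $\int_{0}^{\infty} \frac{2}{\left(a^{2} + s^{2}\right)^{2}} \, ds = \frac{\pi}{2 a^{3}}$.

Repeating — each differentiation of $1/(s^2+a^2)^j$ produces $-2ja/(s^2+a^2)^{j+1}$ — and dividing through by $-2ja$ at each step yields, after $3$ differentiations in total,
$$\int_{0}^{\infty} \frac{2}{\left(a^{2} + s^{2}\right)^{4}} \, ds = \frac{5 \pi}{16 a^{7}}.$$

Setting $a = \frac{3}{5}$:
$$I = \frac{390625 \pi}{34992}.$$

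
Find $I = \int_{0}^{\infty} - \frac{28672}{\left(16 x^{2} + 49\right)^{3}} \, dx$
$- \frac{192 \pi}{2401}$

Recall the elementary integral
$$J(a) = \int_{0}^{\infty} - \frac{7}{a^{2} + x^{2}} \, dx = - \frac{7 \pi}{2 a}.$$

Differentiating under the integral sign with respect to $a$,
$$\frac{dJ}{da} = \int_{0}^{\infty} \frac{14 a}{\left(a^{2} + x^{2}\right)^{2}} \, dx = \frac{7 \pi}{2 a^{2}},$$
so $\int_{0}^{\infty} - \frac{7}{\left(a^{2} + x^{2}\right)^{2}} \, dx = - \frac{7 \pi}{4 a^{3}}$.

Repeating — each differentiation of $1/(x^2+a^2)^j$ produces $-2ja/(x^2+a^2)^{j+1}$ — and dividing through by $-2ja$ at each step yields, after $2$ differentiations in total,
$$\int_{0}^{\infty} - \frac{7}{\left(a^{2} + x^{2}\right)^{3}} \, dx = - \frac{21 \pi}{16 a^{5}}.$$

Setting $a = \frac{7}{4}$:
$$I = - \frac{192 \pi}{2401}.$$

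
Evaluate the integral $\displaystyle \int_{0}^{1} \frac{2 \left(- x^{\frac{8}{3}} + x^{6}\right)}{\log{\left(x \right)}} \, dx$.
$\log{\left(\frac{441}{121} \right)}$

Consider the one-parameter family: let $I(a) = \int_{0}^{1} \frac{2 \left(- x^{\frac{8}{3}} + x^{a}\right)}{\log{\left(x \right)}} \, dx$.

Since $\dfrac{\partial}{\partial a}\,x^{a} = x^{a} \ln x$, the $\ln x$ in the denominator cancels and
$$\frac{dI}{da} = \int_{0}^{1} 2 x^{a} \, dx = 2 \left[\frac{x^{a+1}}{a+1}\right]_0^1 = \frac{2}{a + 1}.$$

Integrating with respect to $a$ gives $I(a) = \log{\left(\frac{9 \left(a + 1\right)^{2}}{121} \right)} + C$.

At $a = \frac{8}{3}$ the integrand is identically $0$, so $I(\frac{8}{3}) = 0$. The closed form gives $0$, hence $C = 0$.

Setting $a = 6$:
$$I = \log{\left(\frac{441}{121} \right)}.$$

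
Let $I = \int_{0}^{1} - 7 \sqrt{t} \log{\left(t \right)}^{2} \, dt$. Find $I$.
$- \frac{112}{27}$

Start from the elementary integral
$$J(a) = \int_{0}^{1} - 7 t^{a} \, dt = - \frac{7}{a + 1}.$$

Differentiating under the integral sign brings down a factor of $\ln t$:
$$\frac{dJ}{da} = \int_{0}^{1} - 7 t^{a} \log{\left(t \right)} \, dt = \frac{7}{\left(a + 1\right)^{2}}.$$

Repeating twice in total — each differentiation brings down another $\ln t$ — gives
$$\frac{d^{2}J}{da^{2}} = \int_{0}^{1} - 7 t^{a} \log{\left(t \right)}^{2} \, dt = - \frac{14}{\left(a + 1\right)^{3}},$$
and the integrand here is exactly the target integrand, so $I = - \frac{14}{\left(a + 1\right)^{3}}$.

Setting $a = \frac{1}{2}$:
$$I = - \frac{112}{27}.$$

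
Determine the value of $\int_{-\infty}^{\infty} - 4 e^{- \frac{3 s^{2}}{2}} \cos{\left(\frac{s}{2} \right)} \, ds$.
$- \frac{4 \sqrt{6} \sqrt{\pi}}{3 e^{\frac{1}{24}}}$

Treat the cosine frequency as a parameter and define $I(b) = \int_{-\infty}^{\infty} - 4 e^{- \frac{3 s^{2}}{2}} \cos{\left(b s \right)} \, ds$.

Differentiating under the integral sign,
$$I'(b) = \int_{-\infty}^{\infty} 4 s e^{- \frac{3 s^{2}}{2}} \sin{\left(b s \right)} \, ds.$$

Integrate $\int_{-\infty}^{\infty} s \sin(b s)\, e^{- \frac{3 s^{2}}{2}}\, ds$ by parts with $u = \sin(b s)$ and $dv = s\, e^{- \frac{3 s^{2}}{2}}\, ds$, giving $v = - \frac{e^{- \frac{3 s^{2}}{2}}}{3}$. The boundary term vanishes and
$$\int_{-\infty}^{\infty} s \sin(b s)\, e^{- \frac{3 s^{2}}{2}}\, ds = \frac{b}{3} \int_{-\infty}^{\infty} \cos(b s)\, e^{- \frac{3 s^{2}}{2}}\, ds,$$
so $I'(b) = - \frac{b}{3}\, I(b)$.

This is a separable first-order ODE; solving with the initial condition $I(0) = \int_{-\infty}^{\infty} - 4 e^{- \frac{3 s^{2}}{2}}\,ds = - \frac{4 \sqrt{6} \sqrt{\pi}}{3}$ gives
$$I(b) = - \frac{4 \sqrt{6} \sqrt{\pi} e^{- \frac{b^{2}}{6}}}{3}.$$

Setting $b = \frac{1}{2}$:
$$I = - \frac{4 \sqrt{6} \sqrt{\pi}}{3 e^{\frac{1}{24}}}.$$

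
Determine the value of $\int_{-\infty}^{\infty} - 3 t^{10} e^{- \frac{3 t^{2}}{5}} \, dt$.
$- \frac{109375 \sqrt{15} \sqrt{\pi}}{288}$

Start from the elementary integral
$$J(a) = \int_{-\infty}^{\infty} - 3 e^{- a t^{2}} \, dt = - \frac{3 \sqrt{\pi}}{\sqrt{a}}.$$

Differentiating under the integral sign brings down a factor of $(-t^2)$:
$$\frac{dJ}{da} = \int_{-\infty}^{\infty} 3 t^{2} e^{- a t^{2}} \, dt = \frac{3 \sqrt{\pi}}{2 a^{\frac{3}{2}}}.$$

Repeating $5$ times in total — each differentiation brings down another $(-t^2)$ — gives
$$\frac{d^{5}J}{da^{5}} = \int_{-\infty}^{\infty} 3 t^{10} e^{- a t^{2}} \, dt = \frac{2835 \sqrt{\pi}}{32 a^{\frac{11}{2}}},$$
and the integrand here is $(-1)^{5}$ times the target integrand, so $I = (-1)^{5}\,\frac{d^{5}J}{da^{5}} = - \frac{2835 \sqrt{\pi}}{32 a^{\frac{11}{2}}}$.

Setting $a = \frac{3}{5}$:
$$I = - \frac{109375 \sqrt{15} \sqrt{\pi}}{288}.$$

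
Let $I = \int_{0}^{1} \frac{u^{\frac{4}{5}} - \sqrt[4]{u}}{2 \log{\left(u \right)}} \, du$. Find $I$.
$\log{\left(\frac{6}{5} \right)}$

Introduce a parameter $a$ in the exponent: let $I(a) = \int_{0}^{1} \frac{- \sqrt[4]{u} + u^{a}}{2 \log{\left(u \right)}} \, du$.

Since $\dfrac{\partial}{\partial a}\,u^{a} = u^{a} \ln u$, the $\ln u$ in the denominator cancels and
$$\frac{dI}{da} = \int_{0}^{1} \frac{1}{2} u^{a} \, du = \frac{1}{2} \left[\frac{u^{a+1}}{a+1}\right]_0^1 = \frac{1}{2 \left(a + 1\right)}.$$

Integrating with respect to $a$ gives $I(a) = \frac{\log{\left(a + 1 \right)}}{2} - \frac{\log{\left(5 \right)}}{2} + \log{\left(2 \right)} + C$.

At $a = \frac{1}{4}$ the integrand is identically $0$, so $I(\frac{1}{4}) = 0$. The closed form gives $0$, hence $C = 0$.

Setting $a = \frac{4}{5}$:
$$I = \log{\left(\frac{6}{5} \right)}.$$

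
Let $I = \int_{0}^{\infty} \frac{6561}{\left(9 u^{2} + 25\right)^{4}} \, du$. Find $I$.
$\frac{2187 \pi}{500000}$

Begin with the known result
$$J(a) = \int_{0}^{\infty} \frac{1}{a^{2} + u^{2}} \, du = \frac{\pi}{2 a}.$$

Differentiating under the integral sign with respect to $a$,
$$\frac{dJ}{da} = \int_{0}^{\infty} - \frac{2 a}{\left(a^{2} + u^{2}\right)^{2}} \, du = - \frac{\pi}{2 a^{2}},$$
so $\int_{0}^{\infty} \frac{1}{\left(a^{2} + u^{2}\right)^{2}} \, du = \frac{\pi}{4 a^{3}}$.

Repeating — each differentiation of $1/(u^2+a^2)^j$ produces $-2ja/(u^2+a^2)^{j+1}$ — and dividing through by $-2ja$ at each step yields, after $3$ differentiations in total,
$$\int_{0}^{\infty} \frac{1}{\left(a^{2} + u^{2}\right)^{4}} \, du = \frac{5 \pi}{32 a^{7}}.$$

Setting $a = \frac{5}{3}$:
$$I = \frac{2187 \pi}{500000}.$$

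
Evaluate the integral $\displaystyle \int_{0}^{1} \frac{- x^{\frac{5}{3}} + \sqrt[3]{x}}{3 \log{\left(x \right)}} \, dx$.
$- \frac{\log{\left(2 \right)}}{3}$

Replace the exponent $\frac{1}{3}$ by a parameter $a$: let $I(a) = \int_{0}^{1} \frac{- x^{\frac{5}{3}} + x^{a}}{3 \log{\left(x \right)}} \, dx$.

Since $\dfrac{\partial}{\partial a}\,x^{a} = x^{a} \ln x$, the $\ln x$ in the denominator cancels and
$$\frac{dI}{da} = \int_{0}^{1} \frac{1}{3} x^{a} \, dx = \frac{1}{3} \left[\frac{x^{a+1}}{a+1}\right]_0^1 = \frac{1}{3 \left(a + 1\right)}.$$

Integrating with respect to $a$ gives $I(a) = \frac{\log{\left(a + 1 \right)}}{3} - \log{\left(2 \right)} + \frac{\log{\left(3 \right)}}{3} + C$.

At $a = \frac{5}{3}$ the integrand is identically $0$, so $I(\frac{5}{3}) = 0$. The closed form gives $0$, hence $C = 0$.

Setting $a = \frac{1}{3}$:
$$I = - \frac{\log{\left(2 \right)}}{3}.$$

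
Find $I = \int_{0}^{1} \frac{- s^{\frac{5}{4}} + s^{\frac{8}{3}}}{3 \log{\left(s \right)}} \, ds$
$\log{\left(\frac{\sqrt[3]{44}}{3} \right)}$

Consider the one-parameter family: let $I(a) = \int_{0}^{1} \frac{s^{\frac{8}{3}} - s^{a}}{3 \log{\left(s \right)}} \, ds$.

Since $\dfrac{\partial}{\partial a}\,s^{a} = s^{a} \ln s$, the $\ln s$ in the denominator cancels and
$$\frac{dI}{da} = \int_{0}^{1} - \frac{1}{3} s^{a} \, ds = - \frac{1}{3} \left[\frac{s^{a+1}}{a+1}\right]_0^1 = - \frac{1}{3 a + 3}.$$

Integrating with respect to $a$ gives $I(a) = - \frac{\log{\left(a + 1 \right)}}{3} - \frac{\log{\left(3 \right)}}{3} + \frac{\log{\left(11 \right)}}{3} + C$.

At $a = \frac{8}{3}$ the integrand is identically $0$, so $I(\frac{8}{3}) = 0$. The closed form gives $0$, hence $C = 0$.

Setting $a = \frac{5}{4}$:
$$I = \log{\left(\frac{\sqrt[3]{44}}{3} \right)}.$$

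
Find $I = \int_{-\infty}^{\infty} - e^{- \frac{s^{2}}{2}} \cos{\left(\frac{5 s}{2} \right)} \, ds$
$- \frac{\sqrt{2} \sqrt{\pi}}{e^{\frac{25}{8}}}$

Define $I(b) = \int_{-\infty}^{\infty} - e^{- \frac{s^{2}}{2}} \cos{\left(b s \right)} \, ds$.

Differentiating under the integral sign,
$$I'(b) = \int_{-\infty}^{\infty} s e^{- \frac{s^{2}}{2}} \sin{\left(b s \right)} \, ds.$$

Integrate $\int_{-\infty}^{\infty} s \sin(b s)\, e^{- \frac{s^{2}}{2}}\, ds$ by parts with $u = \sin(b s)$ and $dv = s\, e^{- \frac{s^{2}}{2}}\, ds$, giving $v = - e^{- \frac{s^{2}}{2}}$. The boundary term vanishes and
$$\int_{-\infty}^{\infty} s \sin(b s)\, e^{- \frac{s^{2}}{2}}\, ds = b \int_{-\infty}^{\infty} \cos(b s)\, e^{- \frac{s^{2}}{2}}\, ds,$$
so $I'(b) = - b\, I(b)$.

This is a separable first-order ODE; solving with the initial condition $I(0) = \int_{-\infty}^{\infty} - e^{- \frac{s^{2}}{2}}\,ds = - \sqrt{2} \sqrt{\pi}$ gives
$$I(b) = - \sqrt{2} \sqrt{\pi} e^{- \frac{b^{2}}{2}}.$$

Setting $b = \frac{5}{2}$:
$$I = - \frac{\sqrt{2} \sqrt{\pi}}{e^{\frac{25}{8}}}.$$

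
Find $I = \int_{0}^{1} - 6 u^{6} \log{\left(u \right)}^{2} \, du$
$- \frac{12}{343}$

Start from the elementary integral
$$J(a) = \int_{0}^{1} - 6 u^{a} \, du = - \frac{6}{a + 1}.$$

Differentiating under the integral sign brings down a factor of $\ln u$:
$$\frac{dJ}{da} = \int_{0}^{1} - 6 u^{a} \log{\left(u \right)} \, du = \frac{6}{\left(a + 1\right)^{2}}.$$

Repeating twice in total — each differentiation brings down another $\ln u$ — gives
$$\frac{d^{2}J}{da^{2}} = \int_{0}^{1} - 6 u^{a} \log{\left(u \right)}^{2} \, du = - \frac{12}{\left(a + 1\right)^{3}},$$
and the integrand here is exactly the target integrand, so $I = - \frac{12}{\left(a + 1\right)^{3}}$.

Setting $a = 6$:
$$I = - \frac{12}{343}.$$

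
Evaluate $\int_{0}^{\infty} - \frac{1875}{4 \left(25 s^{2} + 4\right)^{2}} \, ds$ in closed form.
$- \frac{375 \pi}{128}$

Start from the standard arctangent integral
$$J(a) = \int_{0}^{\infty} - \frac{3}{4 \left(a^{2} + s^{2}\right)} \, ds = - \frac{3 \pi}{8 a}.$$

Differentiating under the integral sign with respect to $a$,
$$\frac{dJ}{da} = \int_{0}^{\infty} \frac{3 a}{2 \left(a^{2} + s^{2}\right)^{2}} \, ds = \frac{3 \pi}{8 a^{2}},$$
so $\int_{0}^{\infty} - \frac{3}{4 \left(a^{2} + s^{2}\right)^{2}} \, ds = - \frac{3 \pi}{16 a^{3}}$.

Setting $a = \frac{2}{5}$:
$$I = - \frac{375 \pi}{128}.$$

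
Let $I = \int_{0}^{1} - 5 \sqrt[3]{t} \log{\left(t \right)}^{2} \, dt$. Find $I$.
$- \frac{135}{32}$

Begin with the known integral
$$J(a) = \int_{0}^{1} - 5 t^{a} \, dt = - \frac{5}{a + 1}.$$

Differentiating under the integral sign brings down a factor of $\ln t$:
$$\frac{dJ}{da} = \int_{0}^{1} - 5 t^{a} \log{\left(t \right)} \, dt = \frac{5}{\left(a + 1\right)^{2}}.$$

Repeating twice in total — each differentiation brings down another $\ln t$ — gives
$$\frac{d^{2}J}{da^{2}} = \int_{0}^{1} - 5 t^{a} \log{\left(t \right)}^{2} \, dt = - \frac{10}{\left(a + 1\right)^{3}},$$
and the integrand here is exactly the target integrand, so $I = - \frac{10}{\left(a + 1\right)^{3}}$.

Setting $a = \frac{1}{3}$:
$$I = - \frac{135}{32}.$$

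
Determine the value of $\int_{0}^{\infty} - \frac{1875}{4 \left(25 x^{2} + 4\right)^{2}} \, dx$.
$- \frac{375 \pi}{128}$

Begin with the known result
$$J(a) = \int_{0}^{\infty} - \frac{3}{4 \left(a^{2} + x^{2}\right)} \, dx = - \frac{3 \pi}{8 a}.$$

Differentiating under the integral sign with respect to $a$,
$$\frac{dJ}{da} = \int_{0}^{\infty} \frac{3 a}{2 \left(a^{2} + x^{2}\right)^{2}} \, dx = \frac{3 \pi}{8 a^{2}},$$
so $\int_{0}^{\infty} - \frac{3}{4 \left(a^{2} + x^{2}\right)^{2}} \, dx = - \frac{3 \pi}{16 a^{3}}$.

Setting $a = \frac{2}{5}$:
$$I = - \frac{375 \pi}{128}.$$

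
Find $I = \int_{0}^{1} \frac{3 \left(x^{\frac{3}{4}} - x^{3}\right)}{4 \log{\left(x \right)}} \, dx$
$\log{\left(\frac{7^{\frac{3}{4}}}{8} \right)}$

Consider the one-parameter family: let $I(a) = \int_{0}^{1} \frac{3 \left(- x^{3} + x^{a}\right)}{4 \log{\left(x \right)}} \, dx$.

Since $\dfrac{\partial}{\partial a}\,x^{a} = x^{a} \ln x$, the $\ln x$ in the denominator cancels and
$$\frac{dI}{da} = \int_{0}^{1} \frac{3}{4} x^{a} \, dx = \frac{3}{4} \left[\frac{x^{a+1}}{a+1}\right]_0^1 = \frac{3}{4 \left(a + 1\right)}.$$

Integrating with respect to $a$ gives $I(a) = \frac{3 \log{\left(a + 1 \right)}}{4} - \frac{3 \log{\left(2 \right)}}{2} + C$.

At $a = 3$ the integrand is identically $0$, so $I(3) = 0$. The closed form gives $0$, hence $C = 0$.

Setting $a = \frac{3}{4}$:
$$I = \log{\left(\frac{7^{\frac{3}{4}}}{8} \right)}.$$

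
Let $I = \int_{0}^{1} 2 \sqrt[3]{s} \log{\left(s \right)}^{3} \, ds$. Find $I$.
$- \frac{243}{64}$

Consider the simpler parametrised integral
$$J(a) = \int_{0}^{1} 2 s^{a} \, ds = \frac{2}{a + 1}.$$

Differentiating under the integral sign brings down a factor of $\ln s$:
$$\frac{dJ}{da} = \int_{0}^{1} 2 s^{a} \log{\left(s \right)} \, ds = - \frac{2}{\left(a + 1\right)^{2}}.$$

Repeating $3$ times in total — each differentiation brings down another $\ln s$ — gives
$$\frac{d^{3}J}{da^{3}} = \int_{0}^{1} 2 s^{a} \log{\left(s \right)}^{3} \, ds = - \frac{12}{\left(a + 1\right)^{4}},$$
and the integrand here is exactly the target integrand, so $I = - \frac{12}{\left(a + 1\right)^{4}}$.

Setting $a = \frac{1}{3}$:
$$I = - \frac{243}{64}.$$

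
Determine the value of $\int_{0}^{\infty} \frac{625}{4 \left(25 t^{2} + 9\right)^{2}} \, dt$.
$\frac{125 \pi}{432}$

Start from the standard arctangent integral
$$J(a) = \int_{0}^{\infty} \frac{1}{4 \left(a^{2} + t^{2}\right)} \, dt = \frac{\pi}{8 a}.$$

Differentiating under the integral sign with respect to $a$,
$$\frac{dJ}{da} = \int_{0}^{\infty} - \frac{a}{2 \left(a^{2} + t^{2}\right)^{2}} \, dt = - \frac{\pi}{8 a^{2}},$$
so $\int_{0}^{\infty} \frac{1}{4 \left(a^{2} + t^{2}\right)^{2}} \, dt = \frac{\pi}{16 a^{3}}$.

Setting $a = \frac{3}{5}$:
$$I = \frac{125 \pi}{432}.$$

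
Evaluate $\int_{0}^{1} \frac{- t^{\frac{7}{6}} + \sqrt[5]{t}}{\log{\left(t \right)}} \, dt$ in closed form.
$\log{\left(\frac{36}{65} \right)}$

Introduce a parameter $a$ in the exponent: let $I(a) = \int_{0}^{1} \frac{- t^{\frac{7}{6}} + t^{a}}{\log{\left(t \right)}} \, dt$.

Since $\dfrac{\partial}{\partial a}\,t^{a} = t^{a} \ln t$, the $\ln t$ in the denominator cancels and
$$\frac{dI}{da} = \int_{0}^{1} t^{a} \, dt = \left[\frac{t^{a+1}}{a+1}\right]_0^1 = \frac{1}{a + 1}.$$

Integrating with respect to $a$ gives $I(a) = \log{\left(\frac{6 a}{13} + \frac{6}{13} \right)} + C$.

At $a = \frac{7}{6}$ the integrand is identically $0$, so $I(\frac{7}{6}) = 0$. The closed form gives $0$, hence $C = 0$.

Setting $a = \frac{1}{5}$:
$$I = \log{\left(\frac{36}{65} \right)}.$$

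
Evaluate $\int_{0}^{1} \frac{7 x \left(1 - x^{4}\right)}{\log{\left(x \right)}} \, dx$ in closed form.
$- \log{\left(2187 \right)}$

Replace the exponent $5$ by a parameter $a$: let $I(a) = \int_{0}^{1} \frac{7 \left(x - x^{a}\right)}{\log{\left(x \right)}} \, dx$.

Since $\dfrac{\partial}{\partial a}\,x^{a} = x^{a} \ln x$, the $\ln x$ in the denominator cancels and
$$\frac{dI}{da} = \int_{0}^{1} -7 x^{a} \, dx = -7 \left[\frac{x^{a+1}}{a+1}\right]_0^1 = - \frac{7}{a + 1}.$$

Integrating with respect to $a$ gives $I(a) = \log{\left(\frac{128}{\left(a + 1\right)^{7}} \right)} + C$.

At $a = 1$ the integrand is identically $0$, so $I(1) = 0$. The closed form gives $0$, hence $C = 0$.

Setting $a = 5$:
$$I = - \log{\left(2187 \right)}.$$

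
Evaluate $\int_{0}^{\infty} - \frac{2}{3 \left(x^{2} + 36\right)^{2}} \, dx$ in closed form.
$- \frac{\pi}{1296}$

Recall the elementary integral
$$J(a) = \int_{0}^{\infty} - \frac{2}{3 \left(a^{2} + x^{2}\right)} \, dx = - \frac{\pi}{3 a}.$$

Differentiating under the integral sign with respect to $a$,
$$\frac{dJ}{da} = \int_{0}^{\infty} \frac{4 a}{3 \left(a^{2} + x^{2}\right)^{2}} \, dx = \frac{\pi}{3 a^{2}},$$
so $\int_{0}^{\infty} - \frac{2}{3 \left(a^{2} + x^{2}\right)^{2}} \, dx = - \frac{\pi}{6 a^{3}}$.

Setting $a = 6$:
$$I = - \frac{\pi}{1296}.$$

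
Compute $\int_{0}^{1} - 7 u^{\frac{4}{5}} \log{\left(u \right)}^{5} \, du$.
$\frac{4375000}{177147}$

Begin with the known integral
$$J(a) = \int_{0}^{1} - 7 u^{a} \, du = - \frac{7}{a + 1}.$$

Differentiating under the integral sign brings down a factor of $\ln u$:
$$\frac{dJ}{da} = \int_{0}^{1} - 7 u^{a} \log{\left(u \right)} \, du = \frac{7}{\left(a + 1\right)^{2}}.$$

Repeating $5$ times in total — each differentiation brings down another $\ln u$ — gives
$$\frac{d^{5}J}{da^{5}} = \int_{0}^{1} - 7 u^{a} \log{\left(u \right)}^{5} \, du = \frac{840}{\left(a + 1\right)^{6}},$$
and the integrand here is exactly the target integrand, so $I = \frac{840}{\left(a + 1\right)^{6}}$.

Setting $a = \frac{4}{5}$:
$$I = \frac{4375000}{177147}.$$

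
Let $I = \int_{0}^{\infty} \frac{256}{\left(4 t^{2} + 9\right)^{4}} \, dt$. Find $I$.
$\frac{20 \pi}{2187}$

Start from the standard arctangent integral
$$J(a) = \int_{0}^{\infty} \frac{1}{a^{2} + t^{2}} \, dt = \frac{\pi}{2 a}.$$

Differentiating under the integral sign with respect to $a$,
$$\frac{dJ}{da} = \int_{0}^{\infty} - \frac{2 a}{\left(a^{2} + t^{2}\right)^{2}} \, dt = - \frac{\pi}{2 a^{2}},$$
so $\int_{0}^{\infty} \frac{1}{\left(a^{2} + t^{2}\right)^{2}} \, dt = \frac{\pi}{4 a^{3}}$.

Repeating — each differentiation of $1/(t^2+a^2)^j$ produces $-2ja/(t^2+a^2)^{j+1}$ — and dividing through by $-2ja$ at each step yields, after $3$ differentiations in total,
$$\int_{0}^{\infty} \frac{1}{\left(a^{2} + t^{2}\right)^{4}} \, dt = \frac{5 \pi}{32 a^{7}}.$$

Setting $a = \frac{3}{2}$:
$$I = \frac{20 \pi}{2187}.$$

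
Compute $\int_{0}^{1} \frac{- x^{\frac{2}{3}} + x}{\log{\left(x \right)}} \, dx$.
$\log{\left(\frac{6}{5} \right)}$

Replace the exponent $\frac{2}{3}$ by a parameter $a$: let $I(a) = \int_{0}^{1} \frac{x - x^{a}}{\log{\left(x \right)}} \, dx$.

Since $\dfrac{\partial}{\partial a}\,x^{a} = x^{a} \ln x$, the $\ln x$ in the denominator cancels and
$$\frac{dI}{da} = \int_{0}^{1} -1 x^{a} \, dx = -1 \left[\frac{x^{a+1}}{a+1}\right]_0^1 = - \frac{1}{a + 1}.$$

Integrating with respect to $a$ gives $I(a) = \log{\left(\frac{2}{a + 1} \right)} + C$.

At $a = 1$ the integrand is identically $0$, so $I(1) = 0$. The closed form gives $0$, hence $C = 0$.

Setting $a = \frac{2}{3}$:
$$I = \log{\left(\frac{6}{5} \right)}.$$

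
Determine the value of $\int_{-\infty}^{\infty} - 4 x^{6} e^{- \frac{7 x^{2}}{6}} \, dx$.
$- \frac{1620 \sqrt{42} \sqrt{\pi}}{2401}$

Start from the elementary integral
$$J(a) = \int_{-\infty}^{\infty} - 4 e^{- a x^{2}} \, dx = - \frac{4 \sqrt{\pi}}{\sqrt{a}}.$$

Differentiating under the integral sign brings down a factor of $(-x^2)$:
$$\frac{dJ}{da} = \int_{-\infty}^{\infty} 4 x^{2} e^{- a x^{2}} \, dx = \frac{2 \sqrt{\pi}}{a^{\frac{3}{2}}}.$$

Repeating $3$ times in total — each differentiation brings down another $(-x^2)$ — gives
$$\frac{d^{3}J}{da^{3}} = \int_{-\infty}^{\infty} 4 x^{6} e^{- a x^{2}} \, dx = \frac{15 \sqrt{\pi}}{2 a^{\frac{7}{2}}},$$
and the integrand here is $(-1)^{3}$ times the target integrand, so $I = (-1)^{3}\,\frac{d^{3}J}{da^{3}} = - \frac{15 \sqrt{\pi}}{2 a^{\frac{7}{2}}}$.

Setting $a = \frac{7}{6}$:
$$I = - \frac{1620 \sqrt{42} \sqrt{\pi}}{2401}.$$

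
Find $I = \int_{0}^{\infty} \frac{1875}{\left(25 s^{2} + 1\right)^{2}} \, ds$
$\frac{375 \pi}{4}$

Begin with the known result
$$J(a) = \int_{0}^{\infty} \frac{3}{a^{2} + s^{2}} \, ds = \frac{3 \pi}{2 a}.$$

Differentiating under the integral sign with respect to $a$,
$$\frac{dJ}{da} = \int_{0}^{\infty} - \frac{6 a}{\left(a^{2} + s^{2}\right)^{2}} \, ds = - \frac{3 \pi}{2 a^{2}},$$
so $\int_{0}^{\infty} \frac{3}{\left(a^{2} + s^{2}\right)^{2}} \, ds = \frac{3 \pi}{4 a^{3}}$.

Setting $a = \frac{1}{5}$:
$$I = \frac{375 \pi}{4}.$$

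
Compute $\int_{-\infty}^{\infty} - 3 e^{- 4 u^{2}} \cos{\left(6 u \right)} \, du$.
$- \frac{3 \sqrt{\pi}}{2 e^{\frac{9}{4}}}$

Define $I(b) = \int_{-\infty}^{\infty} - 3 e^{- 4 u^{2}} \cos{\left(b u \right)} \, du$.

Differentiating under the integral sign,
$$I'(b) = \int_{-\infty}^{\infty} 3 u e^{- 4 u^{2}} \sin{\left(b u \right)} \, du.$$

Integrate $\int_{-\infty}^{\infty} u \sin(b u)\, e^{- 4 u^{2}}\, du$ by parts with $w = \sin(b u)$ and $dv = u\, e^{- 4 u^{2}}\, du$, giving $v = - \frac{e^{- 4 u^{2}}}{8}$. The boundary term vanishes and
$$\int_{-\infty}^{\infty} u \sin(b u)\, e^{- 4 u^{2}}\, du = \frac{b}{8} \int_{-\infty}^{\infty} \cos(b u)\, e^{- 4 u^{2}}\, du,$$
so $I'(b) = - \frac{b}{8}\, I(b)$.

This is a separable first-order ODE; solving with the initial condition $I(0) = \int_{-\infty}^{\infty} - 3 e^{- 4 u^{2}}\,du = - \frac{3 \sqrt{\pi}}{2}$ gives
$$I(b) = - \frac{3 \sqrt{\pi} e^{- \frac{b^{2}}{16}}}{2}.$$

Setting $b = 6$:
$$I = - \frac{3 \sqrt{\pi}}{2 e^{\frac{9}{4}}}.$$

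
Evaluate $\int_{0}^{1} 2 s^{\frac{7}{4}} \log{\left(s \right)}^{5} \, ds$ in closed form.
$- \frac{983040}{1771561}$

Begin with the known integral
$$J(a) = \int_{0}^{1} 2 s^{a} \, ds = \frac{2}{a + 1}.$$

Differentiating under the integral sign brings down a factor of $\ln s$:
$$\frac{dJ}{da} = \int_{0}^{1} 2 s^{a} \log{\left(s \right)} \, ds = - \frac{2}{\left(a + 1\right)^{2}}.$$

Repeating $5$ times in total — each differentiation brings down another $\ln s$ — gives
$$\frac{d^{5}J}{da^{5}} = \int_{0}^{1} 2 s^{a} \log{\left(s \right)}^{5} \, ds = - \frac{240}{\left(a + 1\right)^{6}},$$
and the integrand here is exactly the target integrand, so $I = - \frac{240}{\left(a + 1\right)^{6}}$.

Setting $a = \frac{7}{4}$:
$$I = - \frac{983040}{1771561}.$$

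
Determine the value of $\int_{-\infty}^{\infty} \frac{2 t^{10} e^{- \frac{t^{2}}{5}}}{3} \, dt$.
$\frac{984375 \sqrt{5} \sqrt{\pi}}{16}$

Start from the elementary integral
$$J(a) = \int_{-\infty}^{\infty} \frac{2 e^{- a t^{2}}}{3} \, dt = \frac{2 \sqrt{\pi}}{3 \sqrt{a}}.$$

Differentiating under the integral sign brings down a factor of $(-t^2)$:
$$\frac{dJ}{da} = \int_{-\infty}^{\infty} - \frac{2 t^{2} e^{- a t^{2}}}{3} \, dt = - \frac{\sqrt{\pi}}{3 a^{\frac{3}{2}}}.$$

Repeating $5$ times in total — each differentiation brings down another $(-t^2)$ — gives
$$\frac{d^{5}J}{da^{5}} = \int_{-\infty}^{\infty} - \frac{2 t^{10} e^{- a t^{2}}}{3} \, dt = - \frac{315 \sqrt{\pi}}{16 a^{\frac{11}{2}}},$$
and the integrand here is $(-1)^{5}$ times the target integrand, so $I = (-1)^{5}\,\frac{d^{5}J}{da^{5}} = \frac{315 \sqrt{\pi}}{16 a^{\frac{11}{2}}}$.

Setting $a = \frac{1}{5}$:
$$I = \frac{984375 \sqrt{5} \sqrt{\pi}}{16}.$$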